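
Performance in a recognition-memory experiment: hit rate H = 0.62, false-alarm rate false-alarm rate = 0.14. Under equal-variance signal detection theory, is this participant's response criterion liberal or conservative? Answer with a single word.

conservative

z(H) = 0.305, z(FA) = -1.080
c = −½·(z(H) + z(FA)) = 0.3875
c > 0 → conservative criterion (biased toward responding “no”).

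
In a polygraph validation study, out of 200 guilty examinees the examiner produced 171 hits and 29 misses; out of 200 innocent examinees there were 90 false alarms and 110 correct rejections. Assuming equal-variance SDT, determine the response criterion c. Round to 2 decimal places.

c = -0.47

H = 171/200 = 0.8550
FA = 90/200 = 0.4500
z(H) = z(0.8550) = 1.058
z(FA) = z(0.4500) = -0.126
c = −½·[z(H) + z(FA)] = −0.5 × (1.058 + (-0.126)) = -0.466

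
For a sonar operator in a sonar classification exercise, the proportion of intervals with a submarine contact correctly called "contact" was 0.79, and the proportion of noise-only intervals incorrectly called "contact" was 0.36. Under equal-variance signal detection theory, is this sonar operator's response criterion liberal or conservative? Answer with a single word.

liberal

z(H) = 0.806, z(FA) = -0.358
c = −½·(z(H) + z(FA)) = -0.224
c < 0 → liberal criterion (biased toward responding “yes”).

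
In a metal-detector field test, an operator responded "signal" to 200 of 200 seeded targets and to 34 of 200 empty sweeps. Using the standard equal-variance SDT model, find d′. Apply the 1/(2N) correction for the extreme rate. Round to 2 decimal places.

d′ = 3.76

The hit rate is 200/200 = 1, so apply the 1/(2N) correction: H → 1 − 1/(2·200) = 0.99750.
z(H) = z(0.99750) = 2.807
z(FA) = z(0.17000) = -0.954
d' = 2.807 − (-0.954) = 3.761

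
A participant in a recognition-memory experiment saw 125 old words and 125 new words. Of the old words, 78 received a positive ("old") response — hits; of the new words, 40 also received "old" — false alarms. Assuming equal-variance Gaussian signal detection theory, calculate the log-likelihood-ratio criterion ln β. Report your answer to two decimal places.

ln β = 0.06

H = 78/125 = 0.6240
FA = 40/125 = 0.3200
Φ⁻¹(H) = Φ⁻¹(0.6240) = 0.316
Φ⁻¹(FA) = Φ⁻¹(0.3200) = -0.468
ln β = −½·[z(H)² − z(FA)²] = −0.5 × (0.100 − 0.219) = 0.0595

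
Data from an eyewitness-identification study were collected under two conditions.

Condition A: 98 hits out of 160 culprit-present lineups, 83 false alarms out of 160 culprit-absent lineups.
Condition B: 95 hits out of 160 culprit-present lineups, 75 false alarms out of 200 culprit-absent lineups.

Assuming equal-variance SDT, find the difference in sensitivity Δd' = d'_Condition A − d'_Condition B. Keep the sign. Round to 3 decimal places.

Condition A: z(0.6125) = 0.2858, z(0.5188) = 0.0471, d' = 0.2387
Condition B: z(0.5938) = 0.2373, z(0.3750) = -0.3186, d' = 0.5559
Δd' = d'_Condition A − d'_Condition B = 0.2387 − 0.5559 = -0.3172
Condition B has the higher sensitivity.

Δd' = -0.317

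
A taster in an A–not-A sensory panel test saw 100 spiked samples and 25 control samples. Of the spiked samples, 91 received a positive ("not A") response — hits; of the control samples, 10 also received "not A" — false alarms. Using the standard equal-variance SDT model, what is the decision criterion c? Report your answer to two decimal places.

c = -0.54

H = 91/100 = 0.9100
FA = 10/25 = 0.4000
z(H) = 1.341
z(FA) = -0.253
c = −½·[z(H) + z(FA)] = −0.5 × (1.341 + (-0.253)) = -0.544
c < 0: the taster has a liberal response bias.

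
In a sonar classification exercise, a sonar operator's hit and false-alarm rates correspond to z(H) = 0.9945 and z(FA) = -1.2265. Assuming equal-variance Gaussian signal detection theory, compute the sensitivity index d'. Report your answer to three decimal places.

d' = 2.221

d' = z(H) − z(FA) = 0.9945 − (-1.2265) = 2.2210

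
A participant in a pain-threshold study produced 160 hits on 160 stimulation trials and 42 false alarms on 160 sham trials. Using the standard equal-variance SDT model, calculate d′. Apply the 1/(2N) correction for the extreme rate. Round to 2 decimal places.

d′ = 3.37

The hit rate is 160/160 = 1, so apply the 1/(2N) correction: H → 1 − 1/(2·160) = 0.99687.
z(H) = z(0.99687) = 2.734
z(FA) = z(0.26250) = -0.636
d' = 2.734 − (-0.636) = 3.370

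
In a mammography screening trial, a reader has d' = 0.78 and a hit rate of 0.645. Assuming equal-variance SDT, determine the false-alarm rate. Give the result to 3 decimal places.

false-alarm rate = 0.342

z(hit rate) = z(0.645) = 0.3719
z(FA) = z(H) − d' = 0.3719 − 0.78 = -0.4081
false-alarm rate = Φ(-0.4081) = 0.3416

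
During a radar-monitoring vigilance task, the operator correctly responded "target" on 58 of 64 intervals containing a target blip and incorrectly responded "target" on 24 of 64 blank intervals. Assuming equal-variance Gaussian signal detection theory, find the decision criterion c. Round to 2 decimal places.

H = 58/64 = 0.9062
FA = 24/64 = 0.3750
z(H) = z(0.9062) = 1.3177
z(FA) = z(0.3750) = -0.3186
c = −½·[z(H) + z(FA)] = −0.5 × (1.3177 + (-0.3186)) = -0.49955

c = -0.50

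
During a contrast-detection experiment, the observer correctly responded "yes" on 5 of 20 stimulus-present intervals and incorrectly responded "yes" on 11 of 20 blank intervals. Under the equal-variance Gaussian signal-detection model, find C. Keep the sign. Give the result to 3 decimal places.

C = 0.274

H = 5/20 = 0.2500
FA = 11/20 = 0.5500
z(H) = z(0.2500) = -0.6745
z(FA) = z(0.5500) = 0.1257
c = −½·[z(H) + z(FA)] = −0.5 × (-0.6745 + 0.1257) = 0.2744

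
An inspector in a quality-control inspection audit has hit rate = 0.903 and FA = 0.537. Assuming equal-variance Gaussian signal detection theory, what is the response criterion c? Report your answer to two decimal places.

c = -0.70

z(0.903) = 1.299, z(0.537) = 0.093
c = −½·[z(H) + z(FA)] = −0.5 × (1.299 + 0.093) = -0.696
c < 0: the inspector has a liberal response bias.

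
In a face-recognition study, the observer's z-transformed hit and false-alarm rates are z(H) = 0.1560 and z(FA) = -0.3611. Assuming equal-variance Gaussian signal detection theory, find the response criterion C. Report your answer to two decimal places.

c = −½·[z(H) + z(FA)] = −½·(0.1560 + (-0.3611)) = 0.10255
c > 0: the observer has a conservative response bias.

C = 0.10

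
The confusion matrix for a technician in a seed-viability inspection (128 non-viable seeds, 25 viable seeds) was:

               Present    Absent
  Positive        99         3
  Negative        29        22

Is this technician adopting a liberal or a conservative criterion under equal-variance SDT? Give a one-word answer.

conservative

z(H) = 0.750, z(FA) = -1.175
c = −½·(z(H) + z(FA)) = 0.2125
c > 0 → conservative criterion (biased toward responding “no”).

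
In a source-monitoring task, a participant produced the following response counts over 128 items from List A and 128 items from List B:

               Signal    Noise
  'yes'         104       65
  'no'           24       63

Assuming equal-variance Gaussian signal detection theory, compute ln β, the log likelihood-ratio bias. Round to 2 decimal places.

ln β = -0.39

H = 104/128 = 0.8125
FA = 65/128 = 0.5078
z(H) = 0.887
z(FA) = 0.020
ln β = −½·[z(H)² − z(FA)²] = −0.5 × (0.787 − 0.000) = -0.3935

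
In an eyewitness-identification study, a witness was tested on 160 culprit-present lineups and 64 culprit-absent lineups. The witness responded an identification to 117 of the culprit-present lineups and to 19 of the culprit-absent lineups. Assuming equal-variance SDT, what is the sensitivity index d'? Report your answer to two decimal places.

d' = 1.15

H = 117/160 = 0.7312
FA = 19/64 = 0.2969
z(0.7312) = 0.616, z(0.2969) = -0.533
d' = z(H) − z(FA) = 0.616 − (-0.533) = 1.149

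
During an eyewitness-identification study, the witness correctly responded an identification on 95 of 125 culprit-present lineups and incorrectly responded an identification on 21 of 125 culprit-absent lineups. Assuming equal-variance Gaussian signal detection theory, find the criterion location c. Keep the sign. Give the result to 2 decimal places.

c = 0.13

H = 95/125 = 0.7600
FA = 21/125 = 0.1680
z(H) = 0.706
z(FA) = -0.962
c = −½·[z(H) + z(FA)] = −0.5 × (0.706 + (-0.962)) = 0.128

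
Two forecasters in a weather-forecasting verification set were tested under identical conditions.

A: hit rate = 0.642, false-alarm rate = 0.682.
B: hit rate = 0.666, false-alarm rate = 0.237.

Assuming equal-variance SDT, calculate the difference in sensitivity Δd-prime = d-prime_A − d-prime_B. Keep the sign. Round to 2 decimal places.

Δd-prime = -1.25

A: z(0.642) = 0.364, z(0.682) = 0.473, d' = -0.109
B: z(0.666) = 0.429, z(0.237) = -0.716, d' = 1.145
Δd' = d'_A − d'_B = -0.109 − 1.145 = -1.254
B has the higher sensitivity.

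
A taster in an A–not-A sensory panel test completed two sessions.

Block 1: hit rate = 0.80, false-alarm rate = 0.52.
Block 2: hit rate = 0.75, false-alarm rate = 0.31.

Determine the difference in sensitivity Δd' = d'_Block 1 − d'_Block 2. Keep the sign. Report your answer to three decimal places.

Block 1: z(0.80) = 0.8416, z(0.52) = 0.0502, d' = 0.7914
Block 2: z(0.75) = 0.6745, z(0.31) = -0.4959, d' = 1.1704
Δd' = d'_Block 1 − d'_Block 2 = 0.7914 − 1.1704 = -0.3790
Block 2 has the higher sensitivity.

Δd' = -0.379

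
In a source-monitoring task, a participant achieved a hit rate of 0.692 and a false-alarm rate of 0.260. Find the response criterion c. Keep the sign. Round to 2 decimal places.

z(H) = z(0.692) = 0.502
z(FA) = z(0.260) = -0.643
c = −½·[z(H) + z(FA)] = −0.5 × (0.502 + (-0.643)) = 0.0705
c > 0: the participant has a conservative response bias.

c = 0.07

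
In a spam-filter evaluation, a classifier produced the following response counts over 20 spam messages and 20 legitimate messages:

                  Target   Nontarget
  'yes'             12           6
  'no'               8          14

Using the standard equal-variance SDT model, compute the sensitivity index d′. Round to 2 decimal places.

H = 12/20 = 0.6000
FA = 6/20 = 0.3000
z(H) = z(0.6000) = 0.2533
z(FA) = z(0.3000) = -0.5244
d' = z(H) − z(FA) = 0.2533 − (-0.5244) = 0.7777

d′ = 0.78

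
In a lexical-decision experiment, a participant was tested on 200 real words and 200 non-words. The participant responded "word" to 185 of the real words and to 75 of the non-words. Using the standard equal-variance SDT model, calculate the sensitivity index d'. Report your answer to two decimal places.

d' = 1.76

H = 185/200 = 0.9250
FA = 75/200 = 0.3750
z(0.9250) = 1.4395, z(0.3750) = -0.3186
d' = z(H) − z(FA) = 1.4395 − (-0.3186) = 1.7581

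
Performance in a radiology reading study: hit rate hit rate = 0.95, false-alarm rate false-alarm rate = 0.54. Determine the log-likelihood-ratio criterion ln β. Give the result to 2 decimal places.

ln β = -1.35

Φ⁻¹(H) = Φ⁻¹(0.95) = 1.645
Φ⁻¹(FA) = Φ⁻¹(0.54) = 0.100
ln β = −½·[z(H)² − z(FA)²] = −0.5 × (2.706 − 0.010) = -1.348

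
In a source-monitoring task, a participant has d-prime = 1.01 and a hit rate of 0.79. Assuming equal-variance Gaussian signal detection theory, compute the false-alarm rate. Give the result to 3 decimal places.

false-alarm rate = 0.419

z(hit rate) = z(0.79) = 0.8064
z(FA) = z(H) − d' = 0.8064 − 1.01 = -0.2036
false-alarm rate = Φ(-0.2036) = 0.4193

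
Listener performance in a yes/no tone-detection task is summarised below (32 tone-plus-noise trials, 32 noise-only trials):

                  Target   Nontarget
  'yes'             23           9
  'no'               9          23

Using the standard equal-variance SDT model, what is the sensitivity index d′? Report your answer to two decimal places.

d′ = 1.16

H = 23/32 = 0.7188
FA = 9/32 = 0.2812
z(H) = z(0.7188) = 0.5793
z(FA) = z(0.2812) = -0.5793
d' = z(H) − z(FA) = 0.5793 − (-0.5793) = 1.1586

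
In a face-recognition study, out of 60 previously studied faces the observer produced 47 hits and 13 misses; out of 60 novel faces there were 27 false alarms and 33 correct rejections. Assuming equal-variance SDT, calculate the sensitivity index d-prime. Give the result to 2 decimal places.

d-prime = 0.91

H = 47/60 = 0.7833
FA = 27/60 = 0.4500
Φ⁻¹(H) = 0.783
Φ⁻¹(FA) = -0.126
d' = z(H) − z(FA) = 0.783 − (-0.126) = 0.909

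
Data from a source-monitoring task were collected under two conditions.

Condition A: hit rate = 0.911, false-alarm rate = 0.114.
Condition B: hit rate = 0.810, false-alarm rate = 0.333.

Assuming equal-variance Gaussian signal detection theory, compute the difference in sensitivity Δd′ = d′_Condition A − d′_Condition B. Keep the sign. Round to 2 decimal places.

Δd′ = 1.24

Condition A: z(0.911) = 1.347, z(0.114) = -1.206, d' = 2.553
Condition B: z(0.810) = 0.878, z(0.333) = -0.432, d' = 1.310
Δd' = d'_Condition A − d'_Condition B = 2.553 − 1.310 = 1.243
Condition A has the higher sensitivity.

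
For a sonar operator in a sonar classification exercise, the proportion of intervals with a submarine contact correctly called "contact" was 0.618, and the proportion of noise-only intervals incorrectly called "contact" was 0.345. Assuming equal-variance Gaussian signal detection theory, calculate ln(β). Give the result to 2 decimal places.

ln β = 0.03

Φ⁻¹(0.618) = 0.300, Φ⁻¹(0.345) = -0.399
ln β = −½·[z(H)² − z(FA)²] = −0.5 × (0.090 − 0.159) = 0.0345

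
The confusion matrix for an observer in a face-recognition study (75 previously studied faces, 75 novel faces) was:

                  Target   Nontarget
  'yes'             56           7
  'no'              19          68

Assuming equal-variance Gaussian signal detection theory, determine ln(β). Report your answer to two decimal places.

H = 56/75 = 0.7467
FA = 7/75 = 0.0933
z(H) = z(0.7467) = 0.664
z(FA) = z(0.0933) = -1.321
ln β = −½·[z(H)² − z(FA)²] = −0.5 × (0.441 − 1.745) = 0.652

ln β = 0.65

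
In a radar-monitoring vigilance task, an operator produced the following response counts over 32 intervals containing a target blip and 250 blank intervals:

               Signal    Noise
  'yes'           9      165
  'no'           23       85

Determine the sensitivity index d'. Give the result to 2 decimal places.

H = 9/32 = 0.2812
FA = 165/250 = 0.6600
z(0.2812) = -0.5793, z(0.6600) = 0.4125
d' = z(H) − z(FA) = -0.5793 − 0.4125 = -0.9918

d' = -0.99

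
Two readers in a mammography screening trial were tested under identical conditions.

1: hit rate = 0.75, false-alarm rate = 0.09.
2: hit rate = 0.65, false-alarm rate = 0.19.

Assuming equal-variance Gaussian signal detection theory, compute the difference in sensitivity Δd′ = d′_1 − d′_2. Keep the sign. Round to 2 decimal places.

1: z(0.75) = 0.674, z(0.09) = -1.341, d' = 2.015
2: z(0.65) = 0.385, z(0.19) = -0.878, d' = 1.263
Δd' = d'_1 − d'_2 = 2.015 − 1.263 = 0.752
1 has the higher sensitivity.

Δd′ = 0.75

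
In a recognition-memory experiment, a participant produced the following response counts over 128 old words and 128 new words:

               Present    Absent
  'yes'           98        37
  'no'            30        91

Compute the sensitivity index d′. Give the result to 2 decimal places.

H = 98/128 = 0.7656
FA = 37/128 = 0.2891
z(H) = z(0.7656) = 0.724
z(FA) = z(0.2891) = -0.556
d' = z(H) − z(FA) = 0.724 − (-0.556) = 1.280

d′ = 1.28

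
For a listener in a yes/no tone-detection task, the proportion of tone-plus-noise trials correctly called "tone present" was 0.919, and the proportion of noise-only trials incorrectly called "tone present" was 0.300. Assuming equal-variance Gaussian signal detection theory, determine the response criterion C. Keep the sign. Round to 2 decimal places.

C = -0.44

Φ⁻¹(H) = Φ⁻¹(0.919) = 1.3984
Φ⁻¹(FA) = Φ⁻¹(0.300) = -0.5244
c = −½·[z(H) + z(FA)] = −0.5 × (1.3984 + (-0.5244)) = -0.4370
c < 0: the listener has a liberal response bias.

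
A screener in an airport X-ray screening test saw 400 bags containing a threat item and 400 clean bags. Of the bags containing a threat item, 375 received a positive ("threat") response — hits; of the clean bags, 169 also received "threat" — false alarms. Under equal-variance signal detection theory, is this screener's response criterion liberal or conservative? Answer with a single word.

z(H) = 1.534, z(FA) = -0.196
c = −½·(z(H) + z(FA)) = -0.669
c < 0 → liberal criterion (biased toward responding “yes”).

liberal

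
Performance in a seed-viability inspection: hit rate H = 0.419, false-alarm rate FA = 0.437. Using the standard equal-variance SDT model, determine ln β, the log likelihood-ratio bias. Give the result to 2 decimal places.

ln β = -0.01

z(H) = z(0.419) = -0.204
z(FA) = z(0.437) = -0.159
ln β = −½·[z(H)² − z(FA)²] = −0.5 × (0.042 − 0.025) = -0.0085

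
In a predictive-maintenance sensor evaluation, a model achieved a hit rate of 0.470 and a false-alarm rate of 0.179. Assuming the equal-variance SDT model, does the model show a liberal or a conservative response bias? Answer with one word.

conservative

z(H) = -0.075, z(FA) = -0.919
c = −½·(z(H) + z(FA)) = 0.497
c > 0 → conservative criterion (biased toward responding “no”).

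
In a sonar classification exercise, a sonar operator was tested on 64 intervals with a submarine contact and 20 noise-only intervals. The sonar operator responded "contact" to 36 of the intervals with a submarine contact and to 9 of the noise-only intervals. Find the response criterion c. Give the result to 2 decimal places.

H = 36/64 = 0.5625
FA = 9/20 = 0.4500
z(H) = 0.1573
z(FA) = -0.1257
c = −½·[z(H) + z(FA)] = −0.5 × (0.1573 + (-0.1257)) = -0.0158

c = -0.02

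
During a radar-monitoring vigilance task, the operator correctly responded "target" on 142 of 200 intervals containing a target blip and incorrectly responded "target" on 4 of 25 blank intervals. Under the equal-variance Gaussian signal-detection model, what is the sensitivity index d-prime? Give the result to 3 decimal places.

d-prime = 1.548

H = 142/200 = 0.7100
FA = 4/25 = 0.1600
Φ⁻¹(0.7100) = 0.5534, Φ⁻¹(0.1600) = -0.9945
d' = z(H) − z(FA) = 0.5534 − (-0.9945) = 1.5479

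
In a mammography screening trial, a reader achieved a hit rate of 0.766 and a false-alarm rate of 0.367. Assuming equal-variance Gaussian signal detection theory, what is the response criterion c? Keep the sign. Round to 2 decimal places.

z(H) = z(0.766) = 0.726
z(FA) = z(0.367) = -0.340
c = −½·[z(H) + z(FA)] = −0.5 × (0.726 + (-0.340)) = -0.193
c < 0: the reader has a liberal response bias.

c = -0.19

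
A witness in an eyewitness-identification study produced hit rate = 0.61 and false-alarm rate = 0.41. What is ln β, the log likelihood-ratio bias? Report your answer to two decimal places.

ln β = -0.01

Φ⁻¹(H) = 0.279
Φ⁻¹(FA) = -0.228
ln β = −½·[z(H)² − z(FA)²] = −0.5 × (0.078 − 0.052) = -0.013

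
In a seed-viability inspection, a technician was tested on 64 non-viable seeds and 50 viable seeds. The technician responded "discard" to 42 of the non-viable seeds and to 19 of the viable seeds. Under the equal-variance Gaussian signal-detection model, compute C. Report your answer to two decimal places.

H = 42/64 = 0.6562
FA = 19/50 = 0.3800
z(0.6562) = 0.4021, z(0.3800) = -0.3055
c = −½·[z(H) + z(FA)] = −0.5 × (0.4021 + (-0.3055)) = -0.0483
c < 0: the technician has a liberal response bias.

C = -0.05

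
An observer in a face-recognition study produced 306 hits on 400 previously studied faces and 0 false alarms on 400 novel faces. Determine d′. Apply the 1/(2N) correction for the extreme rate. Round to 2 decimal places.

The false-alarm rate is 0/400 = 0, so apply the 1/(2N) correction: FA → 1/(2·400) = 0.00125.
z(H) = z(0.76500) = 0.722
z(FA) = z(0.00125) = -3.023
d' = 0.722 − (-3.023) = 3.745

d′ = 3.75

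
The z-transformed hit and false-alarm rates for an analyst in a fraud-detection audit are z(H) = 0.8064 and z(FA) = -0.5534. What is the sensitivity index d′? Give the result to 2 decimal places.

d′ = 1.36

d' = z(H) − z(FA) = 0.8064 − (-0.5534) = 1.3598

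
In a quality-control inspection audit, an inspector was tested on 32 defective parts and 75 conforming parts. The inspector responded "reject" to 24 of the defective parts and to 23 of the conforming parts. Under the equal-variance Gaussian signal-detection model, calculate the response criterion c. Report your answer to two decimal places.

H = 24/32 = 0.7500
FA = 23/75 = 0.3067
Φ⁻¹(0.7500) = 0.674, Φ⁻¹(0.3067) = -0.505
c = −½·[z(H) + z(FA)] = −0.5 × (0.674 + (-0.505)) = -0.0845

c = -0.08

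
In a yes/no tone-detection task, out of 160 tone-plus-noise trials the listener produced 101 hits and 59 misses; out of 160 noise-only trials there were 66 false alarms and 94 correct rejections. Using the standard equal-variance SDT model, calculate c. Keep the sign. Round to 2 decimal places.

H = 101/160 = 0.6312
FA = 66/160 = 0.4125
z(0.6312) = 0.3350, z(0.4125) = -0.2211
c = −½·[z(H) + z(FA)] = −0.5 × (0.3350 + (-0.2211)) = -0.05695

c = -0.06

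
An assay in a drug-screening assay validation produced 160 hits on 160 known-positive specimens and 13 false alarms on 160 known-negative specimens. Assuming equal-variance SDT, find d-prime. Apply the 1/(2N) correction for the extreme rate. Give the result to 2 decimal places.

d-prime = 4.13

The hit rate is 160/160 = 1, so apply the 1/(2N) correction: H → 1 − 1/(2·160) = 0.99687.
z(H) = z(0.99687) = 2.734
z(FA) = z(0.08125) = -1.397
d' = 2.734 − (-1.397) = 4.131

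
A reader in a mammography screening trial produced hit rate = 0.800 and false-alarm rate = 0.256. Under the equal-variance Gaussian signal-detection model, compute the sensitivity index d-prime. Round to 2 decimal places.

d-prime = 1.50

z(H) = z(0.800) = 0.8416
z(FA) = z(0.256) = -0.6557
d' = z(H) − z(FA) = 0.8416 − (-0.6557) = 1.4973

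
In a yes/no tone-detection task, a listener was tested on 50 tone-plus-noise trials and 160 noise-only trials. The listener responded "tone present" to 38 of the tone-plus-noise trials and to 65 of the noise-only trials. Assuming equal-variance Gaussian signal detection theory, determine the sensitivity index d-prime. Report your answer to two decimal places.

d-prime = 0.94

H = 38/50 = 0.7600
FA = 65/160 = 0.4062
z(H) = 0.7063
z(FA) = -0.2373
d' = z(H) − z(FA) = 0.7063 − (-0.2373) = 0.9436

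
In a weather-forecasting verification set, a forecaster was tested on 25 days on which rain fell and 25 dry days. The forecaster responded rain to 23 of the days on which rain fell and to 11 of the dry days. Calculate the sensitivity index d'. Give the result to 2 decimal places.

H = 23/25 = 0.9200
FA = 11/25 = 0.4400
z(H) = 1.4051
z(FA) = -0.1510
d' = z(H) − z(FA) = 1.4051 − (-0.1510) = 1.5561

d' = 1.56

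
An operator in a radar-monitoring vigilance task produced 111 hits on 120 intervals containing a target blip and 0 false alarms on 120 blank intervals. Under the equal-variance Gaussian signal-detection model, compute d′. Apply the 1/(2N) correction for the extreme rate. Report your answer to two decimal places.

d′ = 4.08

The false-alarm rate is 0/120 = 0, so apply the 1/(2N) correction: FA → 1/(2·120) = 0.00417.
z(H) = z(0.92500) = 1.440
z(FA) = z(0.00417) = -2.638
d' = 1.440 − (-2.638) = 4.078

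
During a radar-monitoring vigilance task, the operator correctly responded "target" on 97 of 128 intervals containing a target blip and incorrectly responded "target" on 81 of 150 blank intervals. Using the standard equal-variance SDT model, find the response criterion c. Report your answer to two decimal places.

c = -0.40

H = 97/128 = 0.7578
FA = 81/150 = 0.5400
z(H) = 0.699
z(FA) = 0.100
c = −½·[z(H) + z(FA)] = −0.5 × (0.699 + 0.100) = -0.3995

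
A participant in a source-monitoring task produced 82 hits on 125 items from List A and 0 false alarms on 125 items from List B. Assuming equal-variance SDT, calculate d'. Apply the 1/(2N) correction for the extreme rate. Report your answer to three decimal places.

d' = 3.054

The false-alarm rate is 0/125 = 0, so apply the 1/(2N) correction: FA → 1/(2·125) = 0.00400.
z(H) = z(0.65600) = 0.4016
z(FA) = z(0.00400) = -2.6521
d' = 0.4016 − (-2.6521) = 3.0537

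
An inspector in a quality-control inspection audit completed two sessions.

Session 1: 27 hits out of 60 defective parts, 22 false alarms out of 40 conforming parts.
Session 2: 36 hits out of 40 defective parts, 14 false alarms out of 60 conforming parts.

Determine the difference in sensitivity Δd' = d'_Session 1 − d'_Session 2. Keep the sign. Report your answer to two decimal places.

Δd' = -2.26

Session 1: z(0.4500) = -0.126, z(0.5500) = 0.126, d' = -0.252
Session 2: z(0.9000) = 1.282, z(0.2333) = -0.728, d' = 2.010
Δd' = d'_Session 1 − d'_Session 2 = -0.252 − 2.010 = -2.262
Session 2 has the higher sensitivity.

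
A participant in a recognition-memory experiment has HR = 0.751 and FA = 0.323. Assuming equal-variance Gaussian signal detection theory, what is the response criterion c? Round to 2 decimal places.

c = -0.11

Φ⁻¹(H) = Φ⁻¹(0.751) = 0.678
Φ⁻¹(FA) = Φ⁻¹(0.323) = -0.459
c = −½·[z(H) + z(FA)] = −0.5 × (0.678 + (-0.459)) = -0.1095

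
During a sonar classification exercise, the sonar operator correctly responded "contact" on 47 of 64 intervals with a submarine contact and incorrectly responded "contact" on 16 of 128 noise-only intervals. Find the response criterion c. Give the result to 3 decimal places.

c = 0.262

H = 47/64 = 0.7344
FA = 16/128 = 0.1250
z(H) = 0.6262
z(FA) = -1.1503
c = −½·[z(H) + z(FA)] = −0.5 × (0.6262 + (-1.1503)) = 0.26205
c > 0: the sonar operator has a conservative response bias.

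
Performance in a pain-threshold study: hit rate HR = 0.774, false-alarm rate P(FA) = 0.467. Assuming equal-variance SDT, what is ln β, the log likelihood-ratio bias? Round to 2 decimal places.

ln β = -0.28

z(H) = 0.752
z(FA) = -0.083
ln β = −½·[z(H)² − z(FA)²] = −0.5 × (0.566 − 0.007) = -0.2795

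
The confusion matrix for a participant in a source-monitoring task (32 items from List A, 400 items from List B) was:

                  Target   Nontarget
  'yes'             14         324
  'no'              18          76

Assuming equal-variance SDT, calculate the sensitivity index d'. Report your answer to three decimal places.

d' = -1.035

H = 14/32 = 0.4375
FA = 324/400 = 0.8100
z(H) = z(0.4375) = -0.1573
z(FA) = z(0.8100) = 0.8779
d' = z(H) − z(FA) = -0.1573 − 0.8779 = -1.0352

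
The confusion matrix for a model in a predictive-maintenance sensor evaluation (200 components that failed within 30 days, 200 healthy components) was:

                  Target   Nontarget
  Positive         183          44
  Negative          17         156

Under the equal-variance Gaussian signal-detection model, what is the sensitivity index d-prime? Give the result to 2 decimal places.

H = 183/200 = 0.9150
FA = 44/200 = 0.2200
z(0.9150) = 1.372, z(0.2200) = -0.772
d' = z(H) − z(FA) = 1.372 − (-0.772) = 2.144

d-prime = 2.14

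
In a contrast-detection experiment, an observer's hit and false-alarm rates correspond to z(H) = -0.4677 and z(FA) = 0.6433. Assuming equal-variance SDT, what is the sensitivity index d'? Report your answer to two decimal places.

d' = z(H) − z(FA) = -0.4677 − 0.6433 = -1.1110

d' = -1.11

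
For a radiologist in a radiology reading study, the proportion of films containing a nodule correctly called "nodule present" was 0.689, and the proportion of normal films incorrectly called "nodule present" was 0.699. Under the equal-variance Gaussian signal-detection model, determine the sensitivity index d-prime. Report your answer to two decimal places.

z(H) = z(0.689) = 0.493
z(FA) = z(0.699) = 0.522
d' = z(H) − z(FA) = 0.493 − 0.522 = -0.029

d-prime = -0.03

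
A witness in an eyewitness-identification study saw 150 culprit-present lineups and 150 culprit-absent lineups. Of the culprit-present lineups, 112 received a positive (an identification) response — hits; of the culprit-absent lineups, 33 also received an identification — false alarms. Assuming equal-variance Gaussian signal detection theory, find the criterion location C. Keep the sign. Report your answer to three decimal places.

H = 112/150 = 0.7467
FA = 33/150 = 0.2200
z(0.7467) = 0.6641, z(0.2200) = -0.7722
c = −½·[z(H) + z(FA)] = −0.5 × (0.6641 + (-0.7722)) = 0.05405

C = 0.054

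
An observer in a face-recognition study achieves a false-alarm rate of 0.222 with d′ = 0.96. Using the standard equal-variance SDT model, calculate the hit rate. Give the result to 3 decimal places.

z(false-alarm rate) = z(0.222) = -0.7655
z(H) = z(FA) + d' = -0.7655 + 0.96 = 0.1945
hit rate = Φ(0.1945) = 0.5771

hit rate = 0.577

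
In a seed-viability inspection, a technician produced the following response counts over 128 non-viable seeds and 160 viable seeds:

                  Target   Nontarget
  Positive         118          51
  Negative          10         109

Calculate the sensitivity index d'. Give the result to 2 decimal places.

d' = 1.89

H = 118/128 = 0.9219
FA = 51/160 = 0.3187
z(H) = z(0.9219) = 1.418
z(FA) = z(0.3187) = -0.471
d' = z(H) − z(FA) = 1.418 − (-0.471) = 1.889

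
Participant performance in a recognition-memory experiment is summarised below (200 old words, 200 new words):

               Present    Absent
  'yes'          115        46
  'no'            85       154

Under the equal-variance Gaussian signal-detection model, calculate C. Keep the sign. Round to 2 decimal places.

H = 115/200 = 0.5750
FA = 46/200 = 0.2300
z(0.5750) = 0.1891, z(0.2300) = -0.7388
c = −½·[z(H) + z(FA)] = −0.5 × (0.1891 + (-0.7388)) = 0.27485

C = 0.27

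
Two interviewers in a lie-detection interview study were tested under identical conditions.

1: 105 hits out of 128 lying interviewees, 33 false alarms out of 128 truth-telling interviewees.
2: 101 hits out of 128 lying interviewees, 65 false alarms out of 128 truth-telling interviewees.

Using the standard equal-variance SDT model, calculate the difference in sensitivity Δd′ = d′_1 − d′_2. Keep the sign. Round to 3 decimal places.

Δd′ = 0.783

1: z(0.8203) = 0.9165, z(0.2578) = -0.6501, d' = 1.5666
2: z(0.7891) = 0.8033, z(0.5078) = 0.0196, d' = 0.7837
Δd' = d'_1 − d'_2 = 1.5666 − 0.7837 = 0.7829
1 has the higher sensitivity.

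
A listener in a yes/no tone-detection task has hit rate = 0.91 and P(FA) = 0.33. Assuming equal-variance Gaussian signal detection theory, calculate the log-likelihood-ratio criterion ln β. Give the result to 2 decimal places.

ln β = -0.80

Φ⁻¹(H) = Φ⁻¹(0.91) = 1.341
Φ⁻¹(FA) = Φ⁻¹(0.33) = -0.440
ln β = −½·[z(H)² − z(FA)²] = −0.5 × (1.798 − 0.194) = -0.802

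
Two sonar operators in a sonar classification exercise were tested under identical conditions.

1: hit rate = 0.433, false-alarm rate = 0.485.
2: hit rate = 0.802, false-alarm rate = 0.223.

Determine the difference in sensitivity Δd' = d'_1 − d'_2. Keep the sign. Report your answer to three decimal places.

1: z(0.433) = -0.1687, z(0.485) = -0.0376, d' = -0.1311
2: z(0.802) = 0.8488, z(0.223) = -0.7621, d' = 1.6109
Δd' = d'_1 − d'_2 = -0.1311 − 1.6109 = -1.7420
2 has the higher sensitivity.

Δd' = -1.742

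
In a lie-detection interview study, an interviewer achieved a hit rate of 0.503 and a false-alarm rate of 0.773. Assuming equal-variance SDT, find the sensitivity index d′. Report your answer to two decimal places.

d′ = -0.74

Φ⁻¹(H) = 0.0075
Φ⁻¹(FA) = 0.7488
d' = z(H) − z(FA) = 0.0075 − 0.7488 = -0.7413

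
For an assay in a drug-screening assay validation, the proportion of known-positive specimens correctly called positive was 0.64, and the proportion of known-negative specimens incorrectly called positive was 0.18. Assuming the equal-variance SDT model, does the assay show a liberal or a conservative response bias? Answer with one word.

conservative

z(H) = 0.358, z(FA) = -0.915
c = −½·(z(H) + z(FA)) = 0.2785
c > 0 → conservative criterion (biased toward responding “no”).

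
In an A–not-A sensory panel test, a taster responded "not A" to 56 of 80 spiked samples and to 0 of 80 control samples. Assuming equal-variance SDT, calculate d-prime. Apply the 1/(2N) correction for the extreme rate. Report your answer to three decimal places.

The false-alarm rate is 0/80 = 0, so apply the 1/(2N) correction: FA → 1/(2·80) = 0.00625.
z(H) = z(0.70000) = 0.5244
z(FA) = z(0.00625) = -2.4977
d' = 0.5244 − (-2.4977) = 3.0221

d-prime = 3.022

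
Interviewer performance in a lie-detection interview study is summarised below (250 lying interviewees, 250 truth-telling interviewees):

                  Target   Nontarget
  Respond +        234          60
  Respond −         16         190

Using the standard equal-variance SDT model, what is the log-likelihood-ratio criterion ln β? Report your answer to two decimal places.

H = 234/250 = 0.9360
FA = 60/250 = 0.2400
z(H) = z(0.9360) = 1.522
z(FA) = z(0.2400) = -0.706
ln β = −½·[z(H)² − z(FA)²] = −0.5 × (2.316 − 0.498) = -0.909

ln β = -0.91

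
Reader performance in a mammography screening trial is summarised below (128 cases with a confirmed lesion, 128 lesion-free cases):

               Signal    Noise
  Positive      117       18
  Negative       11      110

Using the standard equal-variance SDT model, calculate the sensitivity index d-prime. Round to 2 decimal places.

d-prime = 2.44

H = 117/128 = 0.9141
FA = 18/128 = 0.1406
Φ⁻¹(0.9141) = 1.366, Φ⁻¹(0.1406) = -1.078
d' = z(H) − z(FA) = 1.366 − (-1.078) = 2.444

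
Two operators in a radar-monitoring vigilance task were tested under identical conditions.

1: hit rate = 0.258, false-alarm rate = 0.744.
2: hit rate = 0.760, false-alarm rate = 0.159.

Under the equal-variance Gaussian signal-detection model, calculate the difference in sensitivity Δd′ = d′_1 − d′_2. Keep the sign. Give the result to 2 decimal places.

1: z(0.258) = -0.650, z(0.744) = 0.656, d' = -1.306
2: z(0.760) = 0.706, z(0.159) = -0.999, d' = 1.705
Δd' = d'_1 − d'_2 = -1.306 − 1.705 = -3.011
2 has the higher sensitivity.

Δd′ = -3.01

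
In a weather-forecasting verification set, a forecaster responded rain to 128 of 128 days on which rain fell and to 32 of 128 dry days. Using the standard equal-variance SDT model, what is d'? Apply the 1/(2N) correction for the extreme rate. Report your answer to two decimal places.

d' = 3.33

The hit rate is 128/128 = 1, so apply the 1/(2N) correction: H → 1 − 1/(2·128) = 0.99609.
z(H) = z(0.99609) = 2.660
z(FA) = z(0.25000) = -0.674
d' = 2.660 − (-0.674) = 3.334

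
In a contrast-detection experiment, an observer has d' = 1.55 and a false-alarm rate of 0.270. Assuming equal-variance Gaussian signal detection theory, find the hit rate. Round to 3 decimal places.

z(false-alarm rate) = z(0.270) = -0.6128
z(H) = z(FA) + d' = -0.6128 + 1.55 = 0.9372
hit rate = Φ(0.9372) = 0.8257

hit rate = 0.826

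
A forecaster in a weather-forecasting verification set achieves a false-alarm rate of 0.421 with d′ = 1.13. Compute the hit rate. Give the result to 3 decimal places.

z(false-alarm rate) = z(0.421) = -0.1993
z(H) = z(FA) + d' = -0.1993 + 1.13 = 0.9307
hit rate = Φ(0.9307) = 0.8240

hit rate = 0.824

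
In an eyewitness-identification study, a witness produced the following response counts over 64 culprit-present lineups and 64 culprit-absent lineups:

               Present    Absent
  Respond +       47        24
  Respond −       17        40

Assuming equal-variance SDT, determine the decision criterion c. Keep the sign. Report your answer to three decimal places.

H = 47/64 = 0.7344
FA = 24/64 = 0.3750
Φ⁻¹(H) = Φ⁻¹(0.7344) = 0.6262
Φ⁻¹(FA) = Φ⁻¹(0.3750) = -0.3186
c = −½·[z(H) + z(FA)] = −0.5 × (0.6262 + (-0.3186)) = -0.1538
c < 0: the witness has a liberal response bias.

c = -0.154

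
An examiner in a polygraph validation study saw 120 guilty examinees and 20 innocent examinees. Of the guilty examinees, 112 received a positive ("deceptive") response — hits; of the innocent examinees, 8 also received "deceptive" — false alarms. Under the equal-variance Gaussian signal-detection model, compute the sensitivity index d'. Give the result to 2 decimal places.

H = 112/120 = 0.9333
FA = 8/20 = 0.4000
Φ⁻¹(H) = 1.5008
Φ⁻¹(FA) = -0.2533
d' = z(H) − z(FA) = 1.5008 − (-0.2533) = 1.7541

d' = 1.75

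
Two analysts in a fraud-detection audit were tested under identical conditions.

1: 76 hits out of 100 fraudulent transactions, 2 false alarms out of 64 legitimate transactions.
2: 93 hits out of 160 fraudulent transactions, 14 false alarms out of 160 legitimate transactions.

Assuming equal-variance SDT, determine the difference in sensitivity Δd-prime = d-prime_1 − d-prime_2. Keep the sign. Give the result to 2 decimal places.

1: z(0.7600) = 0.706, z(0.0312) = -1.863, d' = 2.569
2: z(0.5813) = 0.205, z(0.0875) = -1.356, d' = 1.561
Δd' = d'_1 − d'_2 = 2.569 − 1.561 = 1.008
1 has the higher sensitivity.

Δd-prime = 1.01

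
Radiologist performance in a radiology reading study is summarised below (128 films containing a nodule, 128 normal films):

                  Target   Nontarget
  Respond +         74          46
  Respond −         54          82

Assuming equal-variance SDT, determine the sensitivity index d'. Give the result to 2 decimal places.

d' = 0.56

H = 74/128 = 0.5781
FA = 46/128 = 0.3594
z(H) = z(0.5781) = 0.197
z(FA) = z(0.3594) = -0.360
d' = z(H) − z(FA) = 0.197 − (-0.360) = 0.557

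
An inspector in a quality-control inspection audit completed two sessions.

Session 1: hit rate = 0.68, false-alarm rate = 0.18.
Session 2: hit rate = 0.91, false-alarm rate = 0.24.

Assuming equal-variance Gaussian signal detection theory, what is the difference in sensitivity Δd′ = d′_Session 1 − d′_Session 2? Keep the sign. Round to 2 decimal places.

Session 1: z(0.68) = 0.468, z(0.18) = -0.915, d' = 1.383
Session 2: z(0.91) = 1.341, z(0.24) = -0.706, d' = 2.047
Δd' = d'_Session 1 − d'_Session 2 = 1.383 − 2.047 = -0.664
Session 2 has the higher sensitivity.

Δd′ = -0.66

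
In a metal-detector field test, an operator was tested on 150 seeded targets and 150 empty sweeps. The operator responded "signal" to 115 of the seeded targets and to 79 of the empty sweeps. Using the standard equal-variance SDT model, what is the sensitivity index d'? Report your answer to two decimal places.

H = 115/150 = 0.7667
FA = 79/150 = 0.5267
z(0.7667) = 0.7280, z(0.5267) = 0.0670
d' = z(H) − z(FA) = 0.7280 − 0.0670 = 0.6610

d' = 0.66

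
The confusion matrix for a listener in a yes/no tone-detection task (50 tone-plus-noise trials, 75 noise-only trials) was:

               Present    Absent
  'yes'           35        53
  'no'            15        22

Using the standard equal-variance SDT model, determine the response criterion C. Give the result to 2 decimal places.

C = -0.53

H = 35/50 = 0.7000
FA = 53/75 = 0.7067
z(H) = z(0.7000) = 0.524
z(FA) = z(0.7067) = 0.544
c = −½·[z(H) + z(FA)] = −0.5 × (0.524 + 0.544) = -0.534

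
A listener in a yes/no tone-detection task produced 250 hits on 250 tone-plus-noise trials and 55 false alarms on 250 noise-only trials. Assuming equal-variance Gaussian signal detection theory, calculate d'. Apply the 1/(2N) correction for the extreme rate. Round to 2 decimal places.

d' = 3.65

The hit rate is 250/250 = 1, so apply the 1/(2N) correction: H → 1 − 1/(2·250) = 0.99800.
z(H) = z(0.99800) = 2.878
z(FA) = z(0.22000) = -0.772
d' = 2.878 − (-0.772) = 3.650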